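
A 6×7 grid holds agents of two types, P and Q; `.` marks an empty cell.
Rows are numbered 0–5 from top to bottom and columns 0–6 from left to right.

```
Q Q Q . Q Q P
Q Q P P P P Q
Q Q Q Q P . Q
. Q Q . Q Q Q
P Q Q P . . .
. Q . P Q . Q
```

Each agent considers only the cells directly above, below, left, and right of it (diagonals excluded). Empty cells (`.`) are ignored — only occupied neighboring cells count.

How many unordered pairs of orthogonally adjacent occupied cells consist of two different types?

14

Scan each occupied cell's neighbors to the right and below so each pair is counted once.
From row 0: 5 unlike of 10 pairs (running 5/10).
From row 1: 4 unlike of 12 pairs (running 9/22).
From row 2: 2 unlike of 8 pairs (running 11/30).
From row 3: 0 unlike of 5 pairs (running 11/35).
From row 4: 2 unlike of 5 pairs (running 13/40).
From row 5: 1 unlike of 1 pairs (running 14/41).
Total adjacent occupied pairs: 41; unlike-type pairs: 14.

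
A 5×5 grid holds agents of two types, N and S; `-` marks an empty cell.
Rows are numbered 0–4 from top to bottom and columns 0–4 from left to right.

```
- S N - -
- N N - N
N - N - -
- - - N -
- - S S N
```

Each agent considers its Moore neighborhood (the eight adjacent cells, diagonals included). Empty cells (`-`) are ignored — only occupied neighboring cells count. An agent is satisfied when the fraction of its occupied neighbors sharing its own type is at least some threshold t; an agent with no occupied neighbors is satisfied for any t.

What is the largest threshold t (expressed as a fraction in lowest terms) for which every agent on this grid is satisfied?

Row 0: (0,1)S 0/3 · (0,2)N 2/3
Row 1: (1,1)N 4/5 · (1,2)N 3/4 · (1,4)N — no occupied neighbors
Row 2: (2,0)N 1/1 · (2,2)N 3/3
Row 3: (3,3)N 2/4
Row 4: (4,2)S 1/2 · (4,3)S 1/3 · (4,4)N 1/2
The smallest same-type fraction is 0/3 at (0,1), which reduces to 0/1. Any threshold above that leaves this agent unsatisfied.

0/1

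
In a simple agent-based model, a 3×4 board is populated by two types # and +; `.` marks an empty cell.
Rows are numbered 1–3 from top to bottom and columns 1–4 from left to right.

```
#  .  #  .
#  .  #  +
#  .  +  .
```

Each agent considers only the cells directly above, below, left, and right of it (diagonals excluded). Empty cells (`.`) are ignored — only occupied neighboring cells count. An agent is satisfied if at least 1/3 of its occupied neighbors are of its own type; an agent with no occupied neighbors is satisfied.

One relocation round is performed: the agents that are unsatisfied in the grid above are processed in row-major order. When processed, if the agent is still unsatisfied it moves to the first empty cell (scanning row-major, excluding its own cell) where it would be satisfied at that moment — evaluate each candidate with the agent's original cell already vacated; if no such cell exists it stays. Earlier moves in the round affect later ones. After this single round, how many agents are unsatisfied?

Initially unsatisfied (in order): (2,4), (3,3).
  (2,4) → (3,2).
  (3,3): now satisfied by earlier moves; stays.
Resulting grid:
# . # .
# . # .
# + + .
All satisfied now.

0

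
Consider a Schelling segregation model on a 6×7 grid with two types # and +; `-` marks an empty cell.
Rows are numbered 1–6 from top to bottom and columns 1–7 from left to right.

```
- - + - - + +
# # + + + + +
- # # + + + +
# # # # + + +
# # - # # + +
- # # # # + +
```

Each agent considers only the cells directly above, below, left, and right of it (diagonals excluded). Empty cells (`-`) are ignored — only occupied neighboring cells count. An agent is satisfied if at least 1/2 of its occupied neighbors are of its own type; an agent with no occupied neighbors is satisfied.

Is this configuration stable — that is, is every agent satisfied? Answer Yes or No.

Yes

(1,3)+ 1/1 ok
(1,6)+ 2/2 ok
(1,7)+ 2/2 ok
(2,1)# 1/1 ok
(2,2)# 2/3 ok
(2,3)+ 2/4 ok
(2,4)+ 3/3 ok
(2,5)+ 3/3 ok
(2,6)+ 4/4 ok
(2,7)+ 3/3 ok
(3,2)# 3/3 ok
(3,3)# 2/4 ok
(3,4)+ 2/4 ok
(3,5)+ 4/4 ok
(3,6)+ 4/4 ok
(3,7)+ 3/3 ok
(4,1)# 2/2 ok
(4,2)# 4/4 ok
(4,3)# 3/3 ok
(4,4)# 2/4 ok
(4,5)+ 2/4 ok
(4,6)+ 4/4 ok
(4,7)+ 3/3 ok
(5,1)# 2/2 ok
(5,2)# 3/3 ok
(5,4)# 3/3 ok
(5,5)# 2/4 ok
(5,6)+ 3/4 ok
(5,7)+ 3/3 ok
(6,2)# 2/2 ok
(6,3)# 2/2 ok
(6,4)# 3/3 ok
(6,5)# 2/3 ok
(6,6)+ 2/3 ok
(6,7)+ 2/2 ok
All meet the threshold, so the configuration is stable.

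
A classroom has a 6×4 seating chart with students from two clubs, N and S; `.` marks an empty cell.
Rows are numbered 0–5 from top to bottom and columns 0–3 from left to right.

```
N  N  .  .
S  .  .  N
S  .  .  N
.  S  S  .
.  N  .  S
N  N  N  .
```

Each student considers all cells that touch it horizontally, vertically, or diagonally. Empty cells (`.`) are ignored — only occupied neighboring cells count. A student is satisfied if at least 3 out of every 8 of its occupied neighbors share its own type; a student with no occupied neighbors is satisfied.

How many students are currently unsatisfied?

(0,0)N 1/2 satisfied
(0,1)N 1/2 satisfied
(1,0)S 1/3 not
(1,3)N 1/1 satisfied
(2,0)S 2/2 satisfied
(2,3)N 1/2 satisfied
(3,1)S 2/3 satisfied
(3,2)S 2/4 satisfied
(4,1)N 3/5 satisfied
(4,3)S 1/2 satisfied
(5,0)N 2/2 satisfied
(5,1)N 3/3 satisfied
(5,2)N 2/3 satisfied
Unsatisfied: (1,0) — 1 in total.

1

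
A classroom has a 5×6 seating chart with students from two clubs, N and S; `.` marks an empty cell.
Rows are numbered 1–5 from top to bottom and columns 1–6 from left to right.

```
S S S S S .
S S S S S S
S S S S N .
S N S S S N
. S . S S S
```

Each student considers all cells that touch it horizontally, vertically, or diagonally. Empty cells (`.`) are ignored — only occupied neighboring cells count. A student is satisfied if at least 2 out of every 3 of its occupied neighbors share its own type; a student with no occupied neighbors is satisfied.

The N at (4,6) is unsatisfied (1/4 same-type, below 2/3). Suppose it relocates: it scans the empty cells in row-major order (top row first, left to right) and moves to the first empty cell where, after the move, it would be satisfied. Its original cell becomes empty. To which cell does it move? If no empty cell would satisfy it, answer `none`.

Vacating (4,6). Empty cells in order:
  (1,6): 0/3 same-type → still unsatisfied.
  (3,6): 1/4 same-type → still unsatisfied.
  (5,1): 1/3 same-type → still unsatisfied.
  (5,3): 1/5 same-type → still unsatisfied.

none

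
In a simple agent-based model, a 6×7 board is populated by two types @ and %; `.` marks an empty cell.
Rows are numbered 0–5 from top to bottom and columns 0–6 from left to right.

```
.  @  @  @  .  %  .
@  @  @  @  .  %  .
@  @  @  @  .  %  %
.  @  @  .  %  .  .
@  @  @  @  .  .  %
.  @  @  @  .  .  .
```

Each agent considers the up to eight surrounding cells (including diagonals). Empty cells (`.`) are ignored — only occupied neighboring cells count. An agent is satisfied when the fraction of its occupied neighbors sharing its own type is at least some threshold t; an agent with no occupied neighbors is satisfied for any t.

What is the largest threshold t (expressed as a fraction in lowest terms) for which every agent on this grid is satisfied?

(0,1)@ 4/4
(0,2)@ 5/5
(0,3)@ 3/3
(0,5)% 1/1
(1,0)@ 4/4
(1,1)@ 7/7
(1,2)@ 8/8
(1,3)@ 5/5
(1,5)% 3/3
(2,0)@ 4/4
(2,1)@ 7/7
(2,2)@ 7/7
(2,3)@ 4/5
(2,5)% 3/3
(2,6)% 2/2
(3,1)@ 7/7
(3,2)@ 7/7
(3,4)% 1/3
(4,0)@ 3/3
(4,1)@ 6/6
(4,2)@ 7/7
(4,3)@ 4/5
(4,6)% — no occupied neighbors
(5,1)@ 4/4
(5,2)@ 5/5
(5,3)@ 3/3
The smallest same-type fraction is 1/3 at (3,4), which reduces to 1/3. Any threshold above that leaves this agent unsatisfied.

1/3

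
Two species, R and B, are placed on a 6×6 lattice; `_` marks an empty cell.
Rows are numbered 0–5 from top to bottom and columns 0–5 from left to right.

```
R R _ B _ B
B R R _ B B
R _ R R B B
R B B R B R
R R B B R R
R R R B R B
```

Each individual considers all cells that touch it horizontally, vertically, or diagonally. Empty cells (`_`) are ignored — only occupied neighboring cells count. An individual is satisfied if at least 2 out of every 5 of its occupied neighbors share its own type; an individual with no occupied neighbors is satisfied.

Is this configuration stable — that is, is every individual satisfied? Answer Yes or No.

No

(0,0)R 2/3 ok
(0,1)R 3/4 ok
(0,3)B 1/2 ok
(0,5)B 2/2 ok
(1,0)B 0/4 unhappy
(1,1)R 5/6 ok
(1,2)R 4/5 ok
(1,4)B 5/6 ok
(1,5)B 4/4 ok
(2,0)R 2/4 ok
(2,2)R 4/6 ok
(2,3)R 3/7 ok
(2,4)B 4/7 ok
(2,5)B 4/5 ok
(3,0)R 3/4 ok
(3,1)B 2/7 unhappy
(3,2)B 3/7 ok
(3,3)R 3/8 unhappy
(3,4)B 3/8 unhappy
(3,5)R 2/5 ok
(4,0)R 4/5 ok
(4,1)R 5/8 ok
(4,2)B 4/8 ok
(4,3)B 4/8 ok
(4,4)R 4/8 ok
(4,5)R 3/5 ok
(5,0)R 3/3 ok
(5,1)R 4/5 ok
(5,2)R 2/5 ok
(5,3)B 2/5 ok
(5,4)R 2/5 ok
(5,5)B 0/3 unhappy
For instance (1,0) has only 0/4 same-type neighbors, below 2/5.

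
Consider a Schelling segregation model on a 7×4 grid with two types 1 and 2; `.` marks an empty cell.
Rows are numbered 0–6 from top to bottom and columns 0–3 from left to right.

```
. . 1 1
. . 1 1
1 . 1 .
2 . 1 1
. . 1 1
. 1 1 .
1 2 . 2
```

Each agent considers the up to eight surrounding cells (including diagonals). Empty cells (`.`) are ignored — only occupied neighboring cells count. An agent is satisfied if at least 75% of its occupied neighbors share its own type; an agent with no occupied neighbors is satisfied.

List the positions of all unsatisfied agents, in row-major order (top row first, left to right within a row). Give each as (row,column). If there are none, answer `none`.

(0,2)1 3/3 satisfied
(0,3)1 3/3 satisfied
(1,2)1 4/4 satisfied
(1,3)1 4/4 satisfied
(2,0)1 0/1 not
(2,2)1 4/4 satisfied
(3,0)2 0/1 not
(3,2)1 4/4 satisfied
(3,3)1 4/4 satisfied
(4,2)1 5/5 satisfied
(4,3)1 4/4 satisfied
(5,1)1 3/4 satisfied
(5,2)1 3/5 not
(6,0)1 1/2 not
(6,1)2 0/3 not
(6,3)2 0/1 not

(2,0), (3,0), (5,2), (6,0), (6,1), (6,3)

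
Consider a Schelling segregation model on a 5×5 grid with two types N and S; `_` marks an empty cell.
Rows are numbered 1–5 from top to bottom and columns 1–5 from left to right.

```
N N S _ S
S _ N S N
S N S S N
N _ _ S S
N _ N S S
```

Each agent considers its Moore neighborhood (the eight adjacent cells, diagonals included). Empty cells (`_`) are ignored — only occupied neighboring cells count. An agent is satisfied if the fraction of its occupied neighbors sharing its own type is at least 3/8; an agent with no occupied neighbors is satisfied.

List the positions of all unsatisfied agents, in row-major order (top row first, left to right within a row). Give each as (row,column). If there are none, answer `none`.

(1,3), (2,1), (2,3), (2,5), (3,1), (3,5), (5,3)

Row 1: (1,1)N 1/2 ok · (1,2)N 2/4 ok · (1,3)S 1/3 unhappy · (1,5)S 1/2 ok
Row 2: (2,1)S 1/4 unhappy · (2,3)N 2/6 unhappy · (2,4)S 4/7 ok · (2,5)N 1/4 unhappy
Row 3: (3,1)S 1/3 unhappy · (3,2)N 2/5 ok · (3,3)S 3/5 ok · (3,4)S 4/7 ok · (3,5)N 1/5 unhappy
Row 4: (4,1)N 2/3 ok · (4,4)S 5/7 ok · (4,5)S 4/5 ok
Row 5: (5,1)N 1/1 ok · (5,3)N 0/2 unhappy · (5,4)S 3/4 ok · (5,5)S 3/3 ok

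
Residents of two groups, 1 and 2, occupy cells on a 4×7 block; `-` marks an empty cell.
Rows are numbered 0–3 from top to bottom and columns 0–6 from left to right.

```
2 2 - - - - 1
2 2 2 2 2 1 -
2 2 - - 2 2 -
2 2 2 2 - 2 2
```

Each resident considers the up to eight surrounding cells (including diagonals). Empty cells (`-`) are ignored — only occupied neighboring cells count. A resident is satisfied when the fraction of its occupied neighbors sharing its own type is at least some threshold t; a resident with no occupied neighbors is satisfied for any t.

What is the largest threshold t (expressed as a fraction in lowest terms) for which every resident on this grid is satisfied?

1/4

Row 0: (0,0)2 3/3 · (0,1)2 4/4 · (0,6)1 1/1
Row 1: (1,0)2 5/5 · (1,1)2 6/6 · (1,2)2 4/4 · (1,3)2 3/3 · (1,4)2 3/4 · (1,5)1 1/4
Row 2: (2,0)2 5/5 · (2,1)2 7/7 · (2,4)2 5/6 · (2,5)2 4/5
Row 3: (3,0)2 3/3 · (3,1)2 4/4 · (3,2)2 3/3 · (3,3)2 2/2 · (3,5)2 3/3 · (3,6)2 2/2
The smallest same-type fraction is 1/4 at (1,5), which reduces to 1/4. Any threshold above that leaves this resident unsatisfied.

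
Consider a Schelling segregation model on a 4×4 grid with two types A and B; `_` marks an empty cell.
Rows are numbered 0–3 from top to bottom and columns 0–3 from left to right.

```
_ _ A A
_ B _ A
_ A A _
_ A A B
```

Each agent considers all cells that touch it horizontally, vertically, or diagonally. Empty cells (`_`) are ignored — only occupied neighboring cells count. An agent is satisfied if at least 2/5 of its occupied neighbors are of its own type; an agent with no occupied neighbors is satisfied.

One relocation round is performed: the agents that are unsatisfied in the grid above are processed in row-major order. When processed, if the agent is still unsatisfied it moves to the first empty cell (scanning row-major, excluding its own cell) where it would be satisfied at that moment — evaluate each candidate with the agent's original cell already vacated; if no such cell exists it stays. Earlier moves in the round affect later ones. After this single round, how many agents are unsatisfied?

Initially unsatisfied (in order): (1,1), (3,3).
  (1,1) → (0,0).
  (3,3) → (0,1).
Resulting grid:
B B A A
_ _ _ A
_ A A _
_ A A _
All satisfied now.

0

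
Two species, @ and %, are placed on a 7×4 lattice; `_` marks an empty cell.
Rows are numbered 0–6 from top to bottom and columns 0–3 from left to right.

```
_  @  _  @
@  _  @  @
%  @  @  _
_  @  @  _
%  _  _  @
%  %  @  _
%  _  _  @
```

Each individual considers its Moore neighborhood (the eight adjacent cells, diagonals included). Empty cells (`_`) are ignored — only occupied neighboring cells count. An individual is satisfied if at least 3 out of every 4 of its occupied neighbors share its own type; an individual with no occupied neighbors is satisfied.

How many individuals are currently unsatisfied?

5

Row 0: (0,1)@ 2/2 satisfied · (0,3)@ 2/2 satisfied
Row 1: (1,0)@ 2/3 not · (1,2)@ 5/5 satisfied · (1,3)@ 3/3 satisfied
Row 2: (2,0)% 0/3 not · (2,1)@ 5/6 satisfied · (2,2)@ 5/5 satisfied
Row 3: (3,1)@ 3/5 not · (3,2)@ 4/4 satisfied
Row 4: (4,0)% 2/3 not · (4,3)@ 2/2 satisfied
Row 5: (5,0)% 3/3 satisfied · (5,1)% 3/4 satisfied · (5,2)@ 2/3 not
Row 6: (6,0)% 2/2 satisfied · (6,3)@ 1/1 satisfied
Unsatisfied: (1,0), (2,0), (3,1), (4,0), (5,2) — 5 in total.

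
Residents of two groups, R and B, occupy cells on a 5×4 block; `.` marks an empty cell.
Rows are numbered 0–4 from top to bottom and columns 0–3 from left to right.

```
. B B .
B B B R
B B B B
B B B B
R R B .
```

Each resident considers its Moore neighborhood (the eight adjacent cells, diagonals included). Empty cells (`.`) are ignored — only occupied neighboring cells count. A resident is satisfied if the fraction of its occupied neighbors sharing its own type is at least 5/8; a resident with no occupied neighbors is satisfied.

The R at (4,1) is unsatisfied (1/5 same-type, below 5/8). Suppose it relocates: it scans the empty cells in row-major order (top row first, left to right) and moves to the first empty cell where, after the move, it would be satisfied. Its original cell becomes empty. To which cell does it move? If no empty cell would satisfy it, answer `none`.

Vacating (4,1). Empty cells in order:
  (0,0): 0/3 same-type → still unsatisfied.
  (0,3): 1/3 same-type → still unsatisfied.
  (4,3): 0/3 same-type → still unsatisfied.

none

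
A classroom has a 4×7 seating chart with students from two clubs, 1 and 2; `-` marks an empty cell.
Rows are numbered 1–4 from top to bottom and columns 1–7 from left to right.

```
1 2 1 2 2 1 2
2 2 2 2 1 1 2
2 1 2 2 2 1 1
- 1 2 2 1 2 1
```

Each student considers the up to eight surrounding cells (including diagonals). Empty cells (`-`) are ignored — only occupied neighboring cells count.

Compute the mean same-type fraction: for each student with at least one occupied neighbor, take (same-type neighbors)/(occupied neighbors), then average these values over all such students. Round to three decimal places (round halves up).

0.471

(1,1)1 0/3
(1,2)2 3/5
(1,3)1 0/5
(1,4)2 3/5
(1,5)2 2/5
(1,6)1 2/5
(1,7)2 1/3
(2,1)2 3/5
(2,2)2 5/8
(2,3)2 6/8
(2,4)2 6/8
(2,5)1 3/8
(2,6)1 4/8
(2,7)2 1/5
(3,1)2 2/4
(3,2)1 1/7
(3,3)2 6/8
(3,4)2 6/8
(3,5)2 4/8
(3,6)1 5/8
(3,7)1 3/5
(4,2)1 1/4
(4,3)2 3/5
(4,4)2 4/5
(4,5)1 1/5
(4,6)2 1/5
(4,7)1 2/3
Sum over 27 students: 0/3 + 3/5 + 0/5 + 3/5 + 2/5 + 2/5 + 1/3 + 3/5 + 5/8 + 6/8 + 6/8 + 3/8 + 4/8 + 1/5 + 2/4 + 1/7 + 6/8 + 6/8 + 4/8 + 5/8 + 3/5 + 1/4 + 3/5 + 4/5 + 1/5 + 1/5 + 2/3 = 3561/280; mean = 3561/280 ÷ 27 = 1187/2520 = 0.471031… → 0.471.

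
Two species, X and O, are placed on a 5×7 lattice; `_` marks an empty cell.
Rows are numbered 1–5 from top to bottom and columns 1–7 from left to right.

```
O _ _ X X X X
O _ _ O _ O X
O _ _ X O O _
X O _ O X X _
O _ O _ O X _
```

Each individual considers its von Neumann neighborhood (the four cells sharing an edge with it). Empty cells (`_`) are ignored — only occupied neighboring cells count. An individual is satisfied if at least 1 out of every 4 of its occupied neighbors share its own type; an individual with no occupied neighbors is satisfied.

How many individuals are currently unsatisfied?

Row 1: (1,1)O 1/1 ✓ · (1,4)X 1/2 ✓ · (1,5)X 2/2 ✓ · (1,6)X 2/3 ✓ · (1,7)X 2/2 ✓
Row 2: (2,1)O 2/2 ✓ · (2,4)O 0/2 ✗ · (2,6)O 1/3 ✓ · (2,7)X 1/2 ✓
Row 3: (3,1)O 1/2 ✓ · (3,4)X 0/3 ✗ · (3,5)O 1/3 ✓ · (3,6)O 2/3 ✓
Row 4: (4,1)X 0/3 ✗ · (4,2)O 0/1 ✗ · (4,4)O 0/2 ✗ · (4,5)X 1/4 ✓ · (4,6)X 2/3 ✓
Row 5: (5,1)O 0/1 ✗ · (5,3)O 0/0 ✓ · (5,5)O 0/2 ✗ · (5,6)X 1/2 ✓
Unsatisfied: (2,4), (3,4), (4,1), (4,2), (4,4), (5,1), (5,5) — 7 in total.

7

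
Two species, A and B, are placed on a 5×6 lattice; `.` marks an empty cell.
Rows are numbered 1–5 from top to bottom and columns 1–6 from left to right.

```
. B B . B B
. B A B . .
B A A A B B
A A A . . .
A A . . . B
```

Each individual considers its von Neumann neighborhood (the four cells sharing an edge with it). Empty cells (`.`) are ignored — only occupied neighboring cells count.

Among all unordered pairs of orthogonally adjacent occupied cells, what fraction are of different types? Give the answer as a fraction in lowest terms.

Scan each occupied cell's neighbors to the right and below so each pair is counted once.
Row 1: B(1,2)–B(1,3)= B(1,2)–B(2,2)= B(1,3)–A(2,3)≠ B(1,5)–B(1,6)=  → 1/4 unlike.
Row 2: B(2,2)–A(2,3)≠ B(2,2)–A(3,2)≠ A(2,3)–B(2,4)≠ A(2,3)–A(3,3)= B(2,4)–A(3,4)≠  → 4/5 unlike.
Row 3: B(3,1)–A(3,2)≠ B(3,1)–A(4,1)≠ A(3,2)–A(3,3)= A(3,2)–A(4,2)= A(3,3)–A(3,4)= A(3,3)–A(4,3)= A(3,4)–B(3,5)≠ B(3,5)–B(3,6)=  → 3/8 unlike.
Row 4: A(4,1)–A(4,2)= A(4,1)–A(5,1)= A(4,2)–A(4,3)= A(4,2)–A(5,2)=  → 0/4 unlike.
Row 5: A(5,1)–A(5,2)=  → 0/1 unlike.
Total adjacent occupied pairs: 22; unlike-type pairs: 8.
8/22 reduces to 4/11.

4/11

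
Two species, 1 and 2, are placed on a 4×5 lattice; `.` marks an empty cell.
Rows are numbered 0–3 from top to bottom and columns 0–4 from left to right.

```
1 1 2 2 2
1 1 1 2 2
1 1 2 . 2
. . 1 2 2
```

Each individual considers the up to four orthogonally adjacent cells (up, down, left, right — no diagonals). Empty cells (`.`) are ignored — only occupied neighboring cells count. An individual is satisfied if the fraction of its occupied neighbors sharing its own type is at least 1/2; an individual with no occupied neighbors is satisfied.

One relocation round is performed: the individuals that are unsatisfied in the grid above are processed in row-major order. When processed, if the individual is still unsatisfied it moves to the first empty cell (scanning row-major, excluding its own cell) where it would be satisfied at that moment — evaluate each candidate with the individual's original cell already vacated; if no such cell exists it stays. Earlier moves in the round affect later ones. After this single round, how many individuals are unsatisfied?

1

Initially unsatisfied (in order): (0,2), (1,2), (2,2), (3,2).
  (0,2) → (2,3).
  (1,2) → (0,2).
  (2,2): no empty cell satisfies it; stays.
  (3,2) → (1,2).
Resulting grid:
1 1 1 2 2
1 1 1 2 2
1 1 2 2 2
. . . 2 2
Unsatisfied now: (2,2).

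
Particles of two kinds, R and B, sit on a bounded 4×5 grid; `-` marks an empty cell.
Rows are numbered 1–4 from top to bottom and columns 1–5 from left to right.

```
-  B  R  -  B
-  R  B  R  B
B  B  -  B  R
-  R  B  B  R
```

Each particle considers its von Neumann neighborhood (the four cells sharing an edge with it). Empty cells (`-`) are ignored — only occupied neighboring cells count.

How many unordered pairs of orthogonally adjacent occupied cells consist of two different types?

13

Scan each occupied cell's neighbors to the right and below so each pair is counted once.
From row 1: 3 unlike of 4 pairs (running 3/4).
From row 2: 6 unlike of 6 pairs (running 9/10).
From row 3: 2 unlike of 5 pairs (running 11/15).
From row 4: 2 unlike of 3 pairs (running 13/18).
Total adjacent occupied pairs: 18; unlike-type pairs: 13.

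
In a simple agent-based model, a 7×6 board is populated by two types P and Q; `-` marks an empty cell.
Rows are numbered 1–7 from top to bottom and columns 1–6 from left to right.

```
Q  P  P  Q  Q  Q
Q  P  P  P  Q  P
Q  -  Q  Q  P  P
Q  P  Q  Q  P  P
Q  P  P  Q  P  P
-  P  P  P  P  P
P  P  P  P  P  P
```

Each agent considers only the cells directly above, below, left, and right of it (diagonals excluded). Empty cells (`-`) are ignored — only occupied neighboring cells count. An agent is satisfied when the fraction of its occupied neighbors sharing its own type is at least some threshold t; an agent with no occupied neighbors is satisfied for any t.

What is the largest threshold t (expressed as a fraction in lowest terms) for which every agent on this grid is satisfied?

Row 1: (1,1)Q 1/2 · (1,2)P 2/3 · (1,3)P 2/3 · (1,4)Q 1/3 · (1,5)Q 3/3 · (1,6)Q 1/2
Row 2: (2,1)Q 2/3 · (2,2)P 2/3 · (2,3)P 3/4 · (2,4)P 1/4 · (2,5)Q 1/4 · (2,6)P 1/3
Row 3: (3,1)Q 2/2 · (3,3)Q 2/3 · (3,4)Q 2/4 · (3,5)P 2/4 · (3,6)P 3/3
Row 4: (4,1)Q 2/3 · (4,2)P 1/3 · (4,3)Q 2/4 · (4,4)Q 3/4 · (4,5)P 3/4 · (4,6)P 3/3
Row 5: (5,1)Q 1/2 · (5,2)P 3/4 · (5,3)P 2/4 · (5,4)Q 1/4 · (5,5)P 3/4 · (5,6)P 3/3
Row 6: (6,2)P 3/3 · (6,3)P 4/4 · (6,4)P 3/4 · (6,5)P 4/4 · (6,6)P 3/3
Row 7: (7,1)P 1/1 · (7,2)P 3/3 · (7,3)P 3/3 · (7,4)P 3/3 · (7,5)P 3/3 · (7,6)P 2/2
The smallest same-type fraction is 1/4 at (2,4), which reduces to 1/4. Any threshold above that leaves this agent unsatisfied.

1/4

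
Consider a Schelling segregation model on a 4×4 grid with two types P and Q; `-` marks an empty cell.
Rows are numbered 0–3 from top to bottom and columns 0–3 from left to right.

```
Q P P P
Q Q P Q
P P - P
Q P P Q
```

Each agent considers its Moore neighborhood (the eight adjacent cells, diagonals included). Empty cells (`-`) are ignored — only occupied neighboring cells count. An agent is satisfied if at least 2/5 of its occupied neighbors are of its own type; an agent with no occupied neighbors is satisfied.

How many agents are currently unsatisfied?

4

Row 0: (0,0)Q 2/3 ok · (0,1)P 2/5 ok · (0,2)P 3/5 ok · (0,3)P 2/3 ok
Row 1: (1,0)Q 2/5 ok · (1,1)Q 2/7 unhappy · (1,2)P 5/7 ok · (1,3)Q 0/4 unhappy
Row 2: (2,0)P 2/5 ok · (2,1)P 4/7 ok · (2,3)P 2/4 ok
Row 3: (3,0)Q 0/3 unhappy · (3,1)P 3/4 ok · (3,2)P 3/4 ok · (3,3)Q 0/2 unhappy
Unsatisfied: (1,1), (1,3), (3,0), (3,3) — 4 in total.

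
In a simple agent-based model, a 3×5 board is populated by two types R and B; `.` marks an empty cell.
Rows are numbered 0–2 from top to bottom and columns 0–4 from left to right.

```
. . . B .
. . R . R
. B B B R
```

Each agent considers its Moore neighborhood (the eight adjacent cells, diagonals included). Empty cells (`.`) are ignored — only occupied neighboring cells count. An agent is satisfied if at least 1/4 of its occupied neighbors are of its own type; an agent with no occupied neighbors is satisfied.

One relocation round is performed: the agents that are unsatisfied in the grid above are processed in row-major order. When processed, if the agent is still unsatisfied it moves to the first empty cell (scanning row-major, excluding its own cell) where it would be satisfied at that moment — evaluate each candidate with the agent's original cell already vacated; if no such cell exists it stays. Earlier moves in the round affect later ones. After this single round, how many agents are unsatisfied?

Initially unsatisfied (in order): (0,3), (1,2).
  (0,3) → (0,0).
  (1,2) → (0,2).
Resulting grid:
B . R . .
. . . . R
. B B B R
All satisfied now.

0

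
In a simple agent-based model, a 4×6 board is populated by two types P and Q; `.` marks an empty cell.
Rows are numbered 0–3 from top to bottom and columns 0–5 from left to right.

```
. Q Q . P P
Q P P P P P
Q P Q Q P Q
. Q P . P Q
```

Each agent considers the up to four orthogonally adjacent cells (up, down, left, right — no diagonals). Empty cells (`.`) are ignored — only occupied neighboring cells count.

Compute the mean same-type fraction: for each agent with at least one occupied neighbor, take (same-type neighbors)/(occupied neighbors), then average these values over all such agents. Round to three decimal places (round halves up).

0.500

(0,1)Q 1/2
(0,2)Q 1/2
(0,4)P 2/2
(0,5)P 2/2
(1,0)Q 1/2
(1,1)P 2/4
(1,2)P 2/4
(1,3)P 2/3
(1,4)P 4/4
(1,5)P 2/3
(2,0)Q 1/2
(2,1)P 1/4
(2,2)Q 1/4
(2,3)Q 1/3
(2,4)P 2/4
(2,5)Q 1/3
(3,1)Q 0/2
(3,2)P 0/2
(3,4)P 1/2
(3,5)Q 1/2
Sum over 20 agents: 1/2 + 1/2 + 2/2 + 2/2 + 1/2 + 2/4 + 2/4 + 2/3 + 4/4 + 2/3 + 1/2 + 1/4 + 1/4 + 1/3 + 2/4 + 1/3 + 0/2 + 0/2 + 1/2 + 1/2 = 10; mean = 10 ÷ 20 = 1/2 = 0.5 → 0.500.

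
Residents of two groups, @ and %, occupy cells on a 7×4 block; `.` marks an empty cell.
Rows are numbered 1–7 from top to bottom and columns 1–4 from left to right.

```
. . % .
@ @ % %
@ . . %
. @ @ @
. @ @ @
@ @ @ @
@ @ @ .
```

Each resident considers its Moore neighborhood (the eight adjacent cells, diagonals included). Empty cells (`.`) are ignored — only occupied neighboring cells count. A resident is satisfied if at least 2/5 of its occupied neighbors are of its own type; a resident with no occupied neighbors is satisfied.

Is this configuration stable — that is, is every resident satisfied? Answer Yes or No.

Yes

Row 1: (1,3)% 2/3 ✓
Row 2: (2,1)@ 2/2 ✓ · (2,2)@ 2/4 ✓ · (2,3)% 3/4 ✓ · (2,4)% 3/3 ✓
Row 3: (3,1)@ 3/3 ✓ · (3,4)% 2/4 ✓
Row 4: (4,2)@ 4/4 ✓ · (4,3)@ 5/6 ✓ · (4,4)@ 3/4 ✓
Row 5: (5,2)@ 6/6 ✓ · (5,3)@ 8/8 ✓ · (5,4)@ 5/5 ✓
Row 6: (6,1)@ 4/4 ✓ · (6,2)@ 7/7 ✓ · (6,3)@ 7/7 ✓ · (6,4)@ 4/4 ✓
Row 7: (7,1)@ 3/3 ✓ · (7,2)@ 5/5 ✓ · (7,3)@ 4/4 ✓
All meet the threshold, so the configuration is stable.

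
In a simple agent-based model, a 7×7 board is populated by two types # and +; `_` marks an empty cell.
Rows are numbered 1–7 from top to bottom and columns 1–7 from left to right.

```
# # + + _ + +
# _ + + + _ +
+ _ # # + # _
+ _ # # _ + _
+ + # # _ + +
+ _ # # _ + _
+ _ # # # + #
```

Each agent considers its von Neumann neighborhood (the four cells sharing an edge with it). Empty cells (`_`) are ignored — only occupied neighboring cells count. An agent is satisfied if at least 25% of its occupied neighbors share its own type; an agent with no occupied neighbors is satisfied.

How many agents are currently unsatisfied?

2

Row 1: (1,1)# 2/2 satisfied · (1,2)# 1/2 satisfied · (1,3)+ 2/3 satisfied · (1,4)+ 2/2 satisfied · (1,6)+ 1/1 satisfied · (1,7)+ 2/2 satisfied
Row 2: (2,1)# 1/2 satisfied · (2,3)+ 2/3 satisfied · (2,4)+ 3/4 satisfied · (2,5)+ 2/2 satisfied · (2,7)+ 1/1 satisfied
Row 3: (3,1)+ 1/2 satisfied · (3,3)# 2/3 satisfied · (3,4)# 2/4 satisfied · (3,5)+ 1/3 satisfied · (3,6)# 0/2 not
Row 4: (4,1)+ 2/2 satisfied · (4,3)# 3/3 satisfied · (4,4)# 3/3 satisfied · (4,6)+ 1/2 satisfied
Row 5: (5,1)+ 3/3 satisfied · (5,2)+ 1/2 satisfied · (5,3)# 3/4 satisfied · (5,4)# 3/3 satisfied · (5,6)+ 3/3 satisfied · (5,7)+ 1/1 satisfied
Row 6: (6,1)+ 2/2 satisfied · (6,3)# 3/3 satisfied · (6,4)# 3/3 satisfied · (6,6)+ 2/2 satisfied
Row 7: (7,1)+ 1/1 satisfied · (7,3)# 2/2 satisfied · (7,4)# 3/3 satisfied · (7,5)# 1/2 satisfied · (7,6)+ 1/3 satisfied · (7,7)# 0/1 not
Unsatisfied: (3,6), (7,7) — 2 in total.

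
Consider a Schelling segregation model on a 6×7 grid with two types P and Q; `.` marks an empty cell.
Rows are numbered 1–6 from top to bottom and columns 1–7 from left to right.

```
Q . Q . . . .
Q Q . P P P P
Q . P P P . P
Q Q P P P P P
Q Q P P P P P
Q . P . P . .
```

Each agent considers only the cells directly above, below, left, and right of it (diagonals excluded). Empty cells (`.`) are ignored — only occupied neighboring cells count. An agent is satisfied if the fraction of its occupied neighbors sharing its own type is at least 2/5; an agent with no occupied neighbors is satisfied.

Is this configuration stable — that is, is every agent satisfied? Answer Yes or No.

Row 1: (1,1)Q 1/1 ✓ · (1,3)Q 0/0 ✓
Row 2: (2,1)Q 3/3 ✓ · (2,2)Q 1/1 ✓ · (2,4)P 2/2 ✓ · (2,5)P 3/3 ✓ · (2,6)P 2/2 ✓ · (2,7)P 2/2 ✓
Row 3: (3,1)Q 2/2 ✓ · (3,3)P 2/2 ✓ · (3,4)P 4/4 ✓ · (3,5)P 3/3 ✓ · (3,7)P 2/2 ✓
Row 4: (4,1)Q 3/3 ✓ · (4,2)Q 2/3 ✓ · (4,3)P 3/4 ✓ · (4,4)P 4/4 ✓ · (4,5)P 4/4 ✓ · (4,6)P 3/3 ✓ · (4,7)P 3/3 ✓
Row 5: (5,1)Q 3/3 ✓ · (5,2)Q 2/3 ✓ · (5,3)P 3/4 ✓ · (5,4)P 3/3 ✓ · (5,5)P 4/4 ✓ · (5,6)P 3/3 ✓ · (5,7)P 2/2 ✓
Row 6: (6,1)Q 1/1 ✓ · (6,3)P 1/1 ✓ · (6,5)P 1/1 ✓
All meet the threshold, so the configuration is stable.

Yes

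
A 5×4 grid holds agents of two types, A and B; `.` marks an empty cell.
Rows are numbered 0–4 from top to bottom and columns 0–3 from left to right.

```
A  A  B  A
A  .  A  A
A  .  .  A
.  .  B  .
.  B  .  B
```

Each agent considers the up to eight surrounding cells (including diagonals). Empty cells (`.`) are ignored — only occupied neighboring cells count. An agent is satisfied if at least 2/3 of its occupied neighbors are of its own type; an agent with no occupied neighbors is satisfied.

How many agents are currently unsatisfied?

1

(0,0)A 2/2 satisfied
(0,1)A 3/4 satisfied
(0,2)B 0/4 not
(0,3)A 2/3 satisfied
(1,0)A 3/3 satisfied
(1,2)A 4/5 satisfied
(1,3)A 3/4 satisfied
(2,0)A 1/1 satisfied
(2,3)A 2/3 satisfied
(3,2)B 2/3 satisfied
(4,1)B 1/1 satisfied
(4,3)B 1/1 satisfied
Unsatisfied: (0,2) — 1 in total.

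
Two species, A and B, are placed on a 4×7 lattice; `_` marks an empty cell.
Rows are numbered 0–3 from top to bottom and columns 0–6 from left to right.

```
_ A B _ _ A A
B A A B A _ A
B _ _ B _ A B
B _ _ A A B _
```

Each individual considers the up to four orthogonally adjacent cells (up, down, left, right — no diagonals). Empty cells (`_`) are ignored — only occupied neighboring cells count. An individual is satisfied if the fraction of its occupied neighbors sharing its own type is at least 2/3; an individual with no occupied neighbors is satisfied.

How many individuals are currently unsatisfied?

Row 0: (0,1)A 1/2 not · (0,2)B 0/2 not · (0,5)A 1/1 satisfied · (0,6)A 2/2 satisfied
Row 1: (1,0)B 1/2 not · (1,1)A 2/3 satisfied · (1,2)A 1/3 not · (1,3)B 1/3 not · (1,4)A 0/1 not · (1,6)A 1/2 not
Row 2: (2,0)B 2/2 satisfied · (2,3)B 1/2 not · (2,5)A 0/2 not · (2,6)B 0/2 not
Row 3: (3,0)B 1/1 satisfied · (3,3)A 1/2 not · (3,4)A 1/2 not · (3,5)B 0/2 not
Unsatisfied: (0,1), (0,2), (1,0), (1,2), (1,3), (1,4), (1,6), (2,3), (2,5), (2,6), (3,3), (3,4), (3,5) — 13 in total.

13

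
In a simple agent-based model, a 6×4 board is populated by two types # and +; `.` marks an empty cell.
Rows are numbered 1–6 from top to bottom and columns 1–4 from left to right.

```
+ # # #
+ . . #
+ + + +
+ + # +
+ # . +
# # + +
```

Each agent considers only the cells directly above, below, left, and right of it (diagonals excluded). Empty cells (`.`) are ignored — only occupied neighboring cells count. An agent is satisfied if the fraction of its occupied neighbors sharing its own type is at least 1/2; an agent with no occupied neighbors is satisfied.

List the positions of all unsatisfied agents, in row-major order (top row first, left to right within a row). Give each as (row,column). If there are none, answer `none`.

Row 1: (1,1)+ 1/2 satisfied · (1,2)# 1/2 satisfied · (1,3)# 2/2 satisfied · (1,4)# 2/2 satisfied
Row 2: (2,1)+ 2/2 satisfied · (2,4)# 1/2 satisfied
Row 3: (3,1)+ 3/3 satisfied · (3,2)+ 3/3 satisfied · (3,3)+ 2/3 satisfied · (3,4)+ 2/3 satisfied
Row 4: (4,1)+ 3/3 satisfied · (4,2)+ 2/4 satisfied · (4,3)# 0/3 not · (4,4)+ 2/3 satisfied
Row 5: (5,1)+ 1/3 not · (5,2)# 1/3 not · (5,4)+ 2/2 satisfied
Row 6: (6,1)# 1/2 satisfied · (6,2)# 2/3 satisfied · (6,3)+ 1/2 satisfied · (6,4)+ 2/2 satisfied

(4,3), (5,1), (5,2)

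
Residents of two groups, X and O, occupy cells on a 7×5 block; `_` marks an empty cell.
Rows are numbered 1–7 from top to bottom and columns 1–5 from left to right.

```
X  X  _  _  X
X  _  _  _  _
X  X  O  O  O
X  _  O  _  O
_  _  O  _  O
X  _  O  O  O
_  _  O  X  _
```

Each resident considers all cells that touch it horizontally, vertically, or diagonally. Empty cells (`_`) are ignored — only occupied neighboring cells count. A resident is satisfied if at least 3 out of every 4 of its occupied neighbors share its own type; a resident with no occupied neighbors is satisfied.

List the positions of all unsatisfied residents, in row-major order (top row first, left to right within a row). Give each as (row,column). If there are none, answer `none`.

Row 1: (1,1)X 2/2 ✓ · (1,2)X 2/2 ✓ · (1,5)X 0/0 ✓
Row 2: (2,1)X 4/4 ✓
Row 3: (3,1)X 3/3 ✓ · (3,2)X 3/5 ✗ · (3,3)O 2/3 ✗ · (3,4)O 4/4 ✓ · (3,5)O 2/2 ✓
Row 4: (4,1)X 2/2 ✓ · (4,3)O 3/4 ✓ · (4,5)O 3/3 ✓
Row 5: (5,3)O 3/3 ✓ · (5,5)O 3/3 ✓
Row 6: (6,1)X 0/0 ✓ · (6,3)O 3/4 ✓ · (6,4)O 5/6 ✓ · (6,5)O 2/3 ✗
Row 7: (7,3)O 2/3 ✗ · (7,4)X 0/4 ✗

(3,2), (3,3), (6,5), (7,3), (7,4)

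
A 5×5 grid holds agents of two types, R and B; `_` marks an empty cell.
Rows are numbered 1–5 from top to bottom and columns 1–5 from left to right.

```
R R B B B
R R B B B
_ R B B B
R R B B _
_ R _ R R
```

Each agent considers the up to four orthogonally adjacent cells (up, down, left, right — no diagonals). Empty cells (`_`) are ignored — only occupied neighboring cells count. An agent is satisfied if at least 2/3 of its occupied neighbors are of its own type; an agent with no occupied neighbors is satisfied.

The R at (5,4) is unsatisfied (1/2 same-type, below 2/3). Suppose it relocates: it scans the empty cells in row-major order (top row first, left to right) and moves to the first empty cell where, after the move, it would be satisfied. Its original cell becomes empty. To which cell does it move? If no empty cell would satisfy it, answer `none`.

(3,1)

Vacating (5,4). Empty cells in order:
  (3,1): 3/3 same-type → satisfied — stop here.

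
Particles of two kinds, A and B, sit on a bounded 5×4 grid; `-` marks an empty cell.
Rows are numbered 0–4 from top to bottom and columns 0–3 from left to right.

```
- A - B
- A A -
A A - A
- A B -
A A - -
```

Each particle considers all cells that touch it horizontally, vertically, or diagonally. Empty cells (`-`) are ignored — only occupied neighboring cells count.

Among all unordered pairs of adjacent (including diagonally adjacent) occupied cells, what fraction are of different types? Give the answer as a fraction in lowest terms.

5/18

Scan each occupied cell's neighbors to the right and below (and the two forward diagonals) so each pair is counted once.
From row 0: 1 unlike of 3 pairs (running 1/3).
From row 1: 0 unlike of 5 pairs (running 1/8).
From row 2: 2 unlike of 5 pairs (running 3/13).
From row 3: 2 unlike of 4 pairs (running 5/17).
From row 4: 0 unlike of 1 pairs (running 5/18).
Total adjacent occupied pairs: 18; unlike-type pairs: 5.
5/18 is already in lowest terms.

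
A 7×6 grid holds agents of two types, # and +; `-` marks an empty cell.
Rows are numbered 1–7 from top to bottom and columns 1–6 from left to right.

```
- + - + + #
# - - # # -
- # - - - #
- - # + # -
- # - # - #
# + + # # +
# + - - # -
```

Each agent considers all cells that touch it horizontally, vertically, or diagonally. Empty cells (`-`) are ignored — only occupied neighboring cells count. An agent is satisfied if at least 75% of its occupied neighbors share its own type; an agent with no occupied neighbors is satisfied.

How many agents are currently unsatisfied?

(1,2)+ 0/1 not
(1,4)+ 1/3 not
(1,5)+ 1/4 not
(1,6)# 1/2 not
(2,1)# 1/2 not
(2,4)# 1/3 not
(2,5)# 3/5 not
(3,2)# 2/2 satisfied
(3,6)# 2/2 satisfied
(4,3)# 3/4 satisfied
(4,4)+ 0/3 not
(4,5)# 3/4 satisfied
(5,2)# 2/4 not
(5,4)# 4/6 not
(5,6)# 2/3 not
(6,1)# 2/4 not
(6,2)+ 2/5 not
(6,3)+ 2/5 not
(6,4)# 3/4 satisfied
(6,5)# 4/5 satisfied
(6,6)+ 0/3 not
(7,1)# 1/3 not
(7,2)+ 2/4 not
(7,5)# 2/3 not
Unsatisfied: (1,2), (1,4), (1,5), (1,6), (2,1), (2,4), (2,5), (4,4), (5,2), (5,4), (5,6), (6,1), (6,2), (6,3), (6,6), (7,1), (7,2), (7,5) — 18 in total.

18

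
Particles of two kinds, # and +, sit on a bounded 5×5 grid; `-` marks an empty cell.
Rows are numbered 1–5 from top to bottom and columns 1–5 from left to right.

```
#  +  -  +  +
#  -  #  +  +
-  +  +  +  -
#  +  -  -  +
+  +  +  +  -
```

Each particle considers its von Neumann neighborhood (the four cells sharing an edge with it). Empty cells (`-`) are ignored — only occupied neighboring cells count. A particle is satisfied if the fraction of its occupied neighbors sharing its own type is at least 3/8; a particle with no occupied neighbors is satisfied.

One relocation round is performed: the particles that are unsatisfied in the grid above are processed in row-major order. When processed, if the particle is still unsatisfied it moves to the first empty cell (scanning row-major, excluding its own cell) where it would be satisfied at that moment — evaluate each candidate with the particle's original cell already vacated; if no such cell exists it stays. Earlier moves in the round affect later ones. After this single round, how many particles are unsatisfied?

0

Initially unsatisfied (in order): (1,2), (2,3), (4,1).
  (1,2) → (1,3).
  (2,3) → (1,2).
  (4,1) → (2,2).
Resulting grid:
# # + + +
# # - + +
- + + + -
- + - - +
+ + + + -
All satisfied now.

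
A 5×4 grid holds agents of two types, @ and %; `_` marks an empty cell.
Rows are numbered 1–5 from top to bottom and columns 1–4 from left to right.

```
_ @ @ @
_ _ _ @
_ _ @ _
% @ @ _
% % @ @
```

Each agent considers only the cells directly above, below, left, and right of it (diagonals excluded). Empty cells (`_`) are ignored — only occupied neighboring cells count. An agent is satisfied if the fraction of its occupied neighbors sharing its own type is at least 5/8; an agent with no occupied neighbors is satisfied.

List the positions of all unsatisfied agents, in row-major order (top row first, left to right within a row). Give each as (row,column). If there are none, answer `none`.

(4,1), (4,2), (5,2)

Row 1: (1,2)@ 1/1 satisfied · (1,3)@ 2/2 satisfied · (1,4)@ 2/2 satisfied
Row 2: (2,4)@ 1/1 satisfied
Row 3: (3,3)@ 1/1 satisfied
Row 4: (4,1)% 1/2 not · (4,2)@ 1/3 not · (4,3)@ 3/3 satisfied
Row 5: (5,1)% 2/2 satisfied · (5,2)% 1/3 not · (5,3)@ 2/3 satisfied · (5,4)@ 1/1 satisfied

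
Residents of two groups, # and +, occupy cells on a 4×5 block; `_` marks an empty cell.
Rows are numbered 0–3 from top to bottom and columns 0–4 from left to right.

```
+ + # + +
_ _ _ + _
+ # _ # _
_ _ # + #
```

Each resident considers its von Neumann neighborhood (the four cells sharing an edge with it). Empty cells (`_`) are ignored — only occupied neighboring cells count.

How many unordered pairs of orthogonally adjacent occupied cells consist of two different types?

7

Scan each occupied cell's neighbors to the right and below so each pair is counted once.
Row 0: +(0,0)–+(0,1)= +(0,1)–#(0,2)≠ #(0,2)–+(0,3)≠ +(0,3)–+(0,4)= +(0,3)–+(1,3)=  → 2/5 unlike.
Row 1: +(1,3)–#(2,3)≠  → 1/1 unlike.
Row 2: +(2,0)–#(2,1)≠ #(2,3)–+(3,3)≠  → 2/2 unlike.
Row 3: #(3,2)–+(3,3)≠ +(3,3)–#(3,4)≠  → 2/2 unlike.
Total adjacent occupied pairs: 10; unlike-type pairs: 7.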